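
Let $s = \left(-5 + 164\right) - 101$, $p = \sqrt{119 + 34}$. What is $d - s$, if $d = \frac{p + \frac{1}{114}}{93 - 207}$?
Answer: $- \frac{753769}{12996} - \frac{\sqrt{17}}{38} \approx -58.109$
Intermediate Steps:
$p = 3 \sqrt{17}$ ($p = \sqrt{153} = 3 \sqrt{17} \approx 12.369$)
$s = 58$ ($s = 159 - 101 = 58$)
$d = - \frac{1}{12996} - \frac{\sqrt{17}}{38}$ ($d = \frac{3 \sqrt{17} + \frac{1}{114}}{93 - 207} = \frac{3 \sqrt{17} + \frac{1}{114}}{-114} = \left(\frac{1}{114} + 3 \sqrt{17}\right) \left(- \frac{1}{114}\right) = - \frac{1}{12996} - \frac{\sqrt{17}}{38} \approx -0.10858$)
$d - s = \left(- \frac{1}{12996} - \frac{\sqrt{17}}{38}\right) - 58 = - \frac{753769}{12996} - \frac{\sqrt{17}}{38}$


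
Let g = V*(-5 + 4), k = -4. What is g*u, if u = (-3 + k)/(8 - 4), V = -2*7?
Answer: -49/2 ≈ -24.500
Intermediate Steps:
V = -14
u = -7/4 (u = (-3 - 4)/(8 - 4) = -7/4 ≈ -1.7500)
g = 14 (g = -14*(-5 + 4) = -14*(-1) = 14)
g*u = 14*(-7/4) = -49/2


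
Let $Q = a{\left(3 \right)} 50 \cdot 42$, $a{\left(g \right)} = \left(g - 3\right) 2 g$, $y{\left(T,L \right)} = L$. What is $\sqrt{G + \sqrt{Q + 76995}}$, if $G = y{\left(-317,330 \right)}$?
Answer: $\sqrt{330 + 3 \sqrt{8555}} \approx 24.647$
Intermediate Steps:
$a{\left(g \right)} = g \left(-6 + 2 g\right)$ ($a{\left(g \right)} = \left(-3 + g\right) 2 g = \left(-6 + 2 g\right) g = g \left(-6 + 2 g\right)$)
$G = 330$
$Q = 0$ ($Q = 2 \cdot 3 \left(-3 + 3\right) 50 \cdot 42 = 2 \cdot 3 \cdot 0 \cdot 50 \cdot 42 = 0 \cdot 50 \cdot 42 = 0 \cdot 42 = 0$)
$\sqrt{G + \sqrt{Q + 76995}} = \sqrt{330 + \sqrt{0 + 76995}} = \sqrt{330 + \sqrt{76995}} = \sqrt{330 + 3 \sqrt{8555}}$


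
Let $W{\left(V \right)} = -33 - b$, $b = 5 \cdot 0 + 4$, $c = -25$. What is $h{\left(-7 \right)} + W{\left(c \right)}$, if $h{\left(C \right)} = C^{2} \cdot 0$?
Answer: $-37$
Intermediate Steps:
$b = 4$ ($b = 0 + 4 = 4$)
$W{\left(V \right)} = -37$ ($W{\left(V \right)} = -33 - 4 = -37$)
$h{\left(C \right)} = 0$
$h{\left(-7 \right)} + W{\left(c \right)} = 0 - 37 = -37$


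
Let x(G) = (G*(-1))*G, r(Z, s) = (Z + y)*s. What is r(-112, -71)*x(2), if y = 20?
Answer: -26128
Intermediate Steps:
r(Z, s) = s*(20 + Z) (r(Z, s) = (Z + 20)*s = (20 + Z)*s = s*(20 + Z))
x(G) = -G² (x(G) = (-G)*G = -G²)
r(-112, -71)*x(2) = (-71*(20 - 112))*(-1*2²) = (-71*(-92))*(-1*4) = 6532*(-4) = -26128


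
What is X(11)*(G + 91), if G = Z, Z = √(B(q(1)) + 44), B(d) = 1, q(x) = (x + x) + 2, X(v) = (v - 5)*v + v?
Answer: 7007 + 231*√5 ≈ 7523.5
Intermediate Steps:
X(v) = v + v*(-5 + v) (X(v) = (-5 + v)*v + v = v*(-5 + v) + v = v + v*(-5 + v))
q(x) = 2 + 2*x (q(x) = 2*x + 2 = 2 + 2*x)
Z = 3*√5 (Z = √(1 + 44) = √45 = 3*√5 ≈ 6.7082)
G = 3*√5 ≈ 6.7082
X(11)*(G + 91) = (11*(-4 + 11))*(3*√5 + 91) = (11*7)*(91 + 3*√5) = 77*(91 + 3*√5) = 7007 + 231*√5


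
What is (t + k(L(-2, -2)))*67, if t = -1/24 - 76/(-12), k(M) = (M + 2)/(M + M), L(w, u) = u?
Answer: 10117/24 ≈ 421.54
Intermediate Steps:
k(M) = (2 + M)/(2*M) (k(M) = (2 + M)/((2*M)) = (2 + M)*(1/(2*M)) = (2 + M)/(2*M))
t = 151/24 (t = -1*1/24 - 76*(-1/12) = -1/24 + 19/3 = 151/24 ≈ 6.2917)
(t + k(L(-2, -2)))*67 = (151/24 + (½)*(2 - 2)/(-2))*67 = (151/24 + (½)*(-½)*0)*67 = (151/24 + 0)*67 = (151/24)*67 = 10117/24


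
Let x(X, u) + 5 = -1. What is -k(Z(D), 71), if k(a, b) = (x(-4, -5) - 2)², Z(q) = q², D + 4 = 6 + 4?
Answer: -64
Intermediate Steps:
x(X, u) = -6 (x(X, u) = -5 - 1 = -6)
D = 6 (D = -4 + (6 + 4) = -4 + 10 = 6)
k(a, b) = 64 (k(a, b) = (-6 - 2)² = (-8)² = 64)
-k(Z(D), 71) = -1*64 = -64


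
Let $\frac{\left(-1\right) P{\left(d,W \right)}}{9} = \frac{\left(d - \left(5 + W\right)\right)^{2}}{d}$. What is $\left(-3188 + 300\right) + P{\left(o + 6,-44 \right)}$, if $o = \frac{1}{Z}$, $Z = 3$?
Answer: $- \frac{110360}{19} \approx -5808.4$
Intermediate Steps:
$o = \frac{1}{3} \approx 0.33333$
$P{\left(d,W \right)} = - \frac{9 \left(-5 + d - W\right)^{2}}{d}$ ($P{\left(d,W \right)} = - 9 \frac{\left(d - \left(5 + W\right)\right)^{2}}{d} = - 9 \frac{\left(-5 + d - W\right)^{2}}{d} = - \frac{9 \left(-5 + d - W\right)^{2}}{d}$)
$\left(-3188 + 300\right) + P{\left(o + 6,-44 \right)} = \left(-3188 + 300\right) - \frac{9 \left(5 - 44 - \left(\frac{1}{3} + 6\right)\right)^{2}}{\frac{1}{3} + 6} = -2888 - \frac{9 \left(5 - 44 - \frac{19}{3}\right)^{2}}{\frac{19}{3}} = -2888 - \frac{27 \left(5 - 44 - \frac{19}{3}\right)^{2}}{19} = -2888 - \frac{27 \left(- \frac{136}{3}\right)^{2}}{19} = -2888 - \frac{27}{19} \cdot \frac{18496}{9} = -2888 - \frac{55488}{19} = - \frac{110360}{19}$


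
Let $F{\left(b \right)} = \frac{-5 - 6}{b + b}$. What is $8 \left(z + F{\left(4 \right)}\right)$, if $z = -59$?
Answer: $-483$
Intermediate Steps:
$F{\left(b \right)} = - \frac{11}{2 b}$ ($F{\left(b \right)} = \frac{-5 - 6}{2 b} = - 11 \frac{1}{2 b} = - \frac{11}{2 b}$)
$8 \left(z + F{\left(4 \right)}\right) = 8 \left(-59 - \frac{11}{2 \cdot 4}\right) = 8 \left(-59 - \frac{11}{8}\right) = 8 \left(- \frac{483}{8}\right) = -483$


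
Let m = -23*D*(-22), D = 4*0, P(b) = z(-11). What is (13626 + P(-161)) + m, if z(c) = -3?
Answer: 13623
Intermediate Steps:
P(b) = -3
D = 0
m = 0 (m = -23*0*(-22) = 0*(-22) = 0)
(13626 + P(-161)) + m = (13626 - 3) + 0 = 13623 + 0 = 13623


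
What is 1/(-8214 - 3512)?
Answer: -1/11726 ≈ -8.5281e-5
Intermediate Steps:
1/(-8214 - 3512) = 1/(-11726) = -1/11726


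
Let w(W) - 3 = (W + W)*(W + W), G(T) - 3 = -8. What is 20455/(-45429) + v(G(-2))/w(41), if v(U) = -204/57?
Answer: -137763373/305600883 ≈ -0.45080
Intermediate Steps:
G(T) = -5 (G(T) = 3 - 8 = -5)
v(U) = -68/19 (v(U) = -204*1/57 = -68/19)
w(W) = 3 + 4*W² (w(W) = 3 + (W + W)*(W + W) = 3 + (2*W)*(2*W) = 3 + 4*W²)
20455/(-45429) + v(G(-2))/w(41) = 20455/(-45429) - 68/(19*(3 + 4*41²)) = 20455*(-1/45429) - 68/(19*(3 + 4*1681)) = -20455/45429 - 68/(19*(3 + 6724)) = -20455/45429 - 68/19/6727 = -20455/45429 - 68/19*1/6727 = -20455/45429 - 68/127813 = -137763373/305600883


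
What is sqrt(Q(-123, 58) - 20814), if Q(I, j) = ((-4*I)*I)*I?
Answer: sqrt(7422654) ≈ 2724.5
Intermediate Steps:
Q(I, j) = -4*I**3 (Q(I, j) = (-4*I**2)*I = -4*I**3)
sqrt(Q(-123, 58) - 20814) = sqrt(-4*(-123)**3 - 20814) = sqrt(-4*(-1860867) - 20814) = sqrt(7443468 - 20814) = sqrt(7422654)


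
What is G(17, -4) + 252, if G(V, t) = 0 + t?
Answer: 248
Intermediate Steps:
G(V, t) = t
G(17, -4) + 252 = -4 + 252 = 248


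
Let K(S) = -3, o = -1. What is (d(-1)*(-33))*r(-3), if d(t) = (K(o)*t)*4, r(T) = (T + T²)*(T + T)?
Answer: 14256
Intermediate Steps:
r(T) = 2*T*(T + T²) (r(T) = (T + T²)*(2*T) = 2*T*(T + T²))
d(t) = -12*t (d(t) = -3*t*4 = -12*t)
(d(-1)*(-33))*r(-3) = (-12*(-1)*(-33))*(2*(-3)²*(1 - 3)) = (12*(-33))*(2*9*(-2)) = -396*(-36) = 14256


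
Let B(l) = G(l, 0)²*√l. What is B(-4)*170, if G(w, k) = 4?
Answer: 5440*I ≈ 5440.0*I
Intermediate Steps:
B(l) = 16*√l (B(l) = 4²*√l = 16*√l)
B(-4)*170 = (16*√(-4))*170 = (16*(2*I))*170 = (32*I)*170 = 5440*I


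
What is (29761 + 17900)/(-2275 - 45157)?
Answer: -47661/47432 ≈ -1.0048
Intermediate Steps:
(29761 + 17900)/(-2275 - 45157) = 47661/(-47432) = 47661*(-1/47432) = -47661/47432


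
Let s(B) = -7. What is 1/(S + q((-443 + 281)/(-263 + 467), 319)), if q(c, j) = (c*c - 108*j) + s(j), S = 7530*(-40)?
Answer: -1156/388021075 ≈ -2.9792e-6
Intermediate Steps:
S = -301200
q(c, j) = -7 + c² - 108*j (q(c, j) = (c*c - 108*j) - 7 = (c² - 108*j) - 7 = -7 + c² - 108*j)
1/(S + q((-443 + 281)/(-263 + 467), 319)) = 1/(-301200 + (-7 + ((-443 + 281)/(-263 + 467))² - 108*319)) = 1/(-301200 + (-7 + (-162/204)² - 34452)) = 1/(-301200 + (-7 + (-162*1/204)² - 34452)) = 1/(-301200 + (-7 + (-27/34)² - 34452)) = 1/(-301200 + (-7 + 729/1156 - 34452)) = 1/(-301200 - 39833875/1156) = 1/(-388021075/1156) = -1156/388021075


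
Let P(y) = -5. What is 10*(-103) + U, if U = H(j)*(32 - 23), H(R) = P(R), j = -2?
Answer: -1075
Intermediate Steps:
H(R) = -5
U = -45 (U = -5*(32 - 23) = -5*9 = -45)
10*(-103) + U = 10*(-103) - 45 = -1030 - 45 = -1075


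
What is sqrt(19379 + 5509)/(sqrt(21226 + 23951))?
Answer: 2*sqrt(22814)/407 ≈ 0.74223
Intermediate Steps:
sqrt(19379 + 5509)/(sqrt(21226 + 23951)) = sqrt(24888)/(sqrt(45177)) = (2*sqrt(6222))/((37*sqrt(33))) = (2*sqrt(6222))*(sqrt(33)/1221) = 2*sqrt(22814)/407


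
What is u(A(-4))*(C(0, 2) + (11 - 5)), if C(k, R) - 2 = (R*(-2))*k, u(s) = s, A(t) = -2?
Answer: -16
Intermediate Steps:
C(k, R) = 2 - 2*R*k (C(k, R) = 2 + (R*(-2))*k = 2 + (-2*R)*k = 2 - 2*R*k)
u(A(-4))*(C(0, 2) + (11 - 5)) = -2*((2 - 2*2*0) + (11 - 5)) = -2*((2 + 0) + 6) = -2*(2 + 6) = -2*8 = -16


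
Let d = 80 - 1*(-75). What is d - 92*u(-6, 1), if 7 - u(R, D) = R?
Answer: -1041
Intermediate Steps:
d = 155 (d = 80 + 75 = 155)
u(R, D) = 7 - R
d - 92*u(-6, 1) = 155 - 92*(7 - 1*(-6)) = 155 - 92*(7 + 6) = 155 - 92*13 = 155 - 1196 = -1041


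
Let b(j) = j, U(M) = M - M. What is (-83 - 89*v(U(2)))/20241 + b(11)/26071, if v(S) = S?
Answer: -1941242/527703111 ≈ -0.0036787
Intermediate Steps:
U(M) = 0
(-83 - 89*v(U(2)))/20241 + b(11)/26071 = (-83 - 89*0)/20241 + 11/26071 = (-83 + 0)*(1/20241) + 11*(1/26071) = -83*1/20241 + 11/26071 = -83/20241 + 11/26071 = -1941242/527703111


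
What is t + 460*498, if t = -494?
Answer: 228586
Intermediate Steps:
t + 460*498 = -494 + 460*498 = -494 + 229080 = 228586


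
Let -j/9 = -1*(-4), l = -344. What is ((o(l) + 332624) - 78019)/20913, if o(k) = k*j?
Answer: 266989/20913 ≈ 12.767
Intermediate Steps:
j = -36 (j = -(-9)*(-4) = -9*4 = -36)
o(k) = -36*k (o(k) = k*(-36) = -36*k)
((o(l) + 332624) - 78019)/20913 = ((-36*(-344) + 332624) - 78019)/20913 = ((12384 + 332624) - 78019)*(1/20913) = (345008 - 78019)*(1/20913) = 266989*(1/20913) = 266989/20913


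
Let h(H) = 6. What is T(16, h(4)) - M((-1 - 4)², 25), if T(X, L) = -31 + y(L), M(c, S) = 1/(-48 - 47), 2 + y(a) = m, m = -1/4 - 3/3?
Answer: -13011/380 ≈ -34.240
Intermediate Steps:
m = -5/4 (m = -1*¼ - 3*⅓ = -¼ - 1 = -5/4 ≈ -1.2500)
y(a) = -13/4 (y(a) = -2 - 5/4 = -13/4)
M(c, S) = -1/95 (M(c, S) = 1/(-95) = -1/95)
T(X, L) = -137/4 (T(X, L) = -31 - 13/4 = -137/4)
T(16, h(4)) - M((-1 - 4)², 25) = -137/4 - 1*(-1/95) = -137/4 + 1/95 = -13011/380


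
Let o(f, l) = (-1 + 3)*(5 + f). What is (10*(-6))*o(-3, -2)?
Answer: -240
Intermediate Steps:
o(f, l) = 10 + 2*f (o(f, l) = 2*(5 + f) = 10 + 2*f)
(10*(-6))*o(-3, -2) = (10*(-6))*(10 + 2*(-3)) = -60*(10 - 6) = -60*4 = -240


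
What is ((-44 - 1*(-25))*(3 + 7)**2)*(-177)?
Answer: 336300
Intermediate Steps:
((-44 - 1*(-25))*(3 + 7)**2)*(-177) = ((-44 + 25)*10**2)*(-177) = -19*100*(-177) = -1900*(-177) = 336300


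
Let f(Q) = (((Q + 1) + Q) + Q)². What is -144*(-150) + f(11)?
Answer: 22756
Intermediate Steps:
f(Q) = (1 + 3*Q)² (f(Q) = (((1 + Q) + Q) + Q)² = ((1 + 2*Q) + Q)² = (1 + 3*Q)²)
-144*(-150) + f(11) = -144*(-150) + (1 + 3*11)² = 21600 + (1 + 33)² = 21600 + 34² = 21600 + 1156 = 22756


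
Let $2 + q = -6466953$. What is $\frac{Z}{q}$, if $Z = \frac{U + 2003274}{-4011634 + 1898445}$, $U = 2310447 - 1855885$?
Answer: $\frac{2457836}{13665898169495} \approx 1.7985 \cdot 10^{-7}$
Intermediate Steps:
$q = -6466955$ ($q = -2 - 6466953 = -6466955$)
$U = 454562$ ($U = 2310447 - 1855885 = 454562$)
$Z = - \frac{2457836}{2113189}$ ($Z = \frac{454562 + 2003274}{-4011634 + 1898445} = \frac{2457836}{-2113189} = 2457836 \left(- \frac{1}{2113189}\right) = - \frac{2457836}{2113189} \approx -1.1631$)
$\frac{Z}{q} = - \frac{2457836}{2113189 \left(-6466955\right)} = \left(- \frac{2457836}{2113189}\right) \left(- \frac{1}{6466955}\right) = \frac{2457836}{13665898169495}$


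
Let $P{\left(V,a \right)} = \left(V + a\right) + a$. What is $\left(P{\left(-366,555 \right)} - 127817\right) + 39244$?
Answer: $-87829$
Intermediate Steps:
$P{\left(V,a \right)} = V + 2 a$
$\left(P{\left(-366,555 \right)} - 127817\right) + 39244 = \left(\left(-366 + 2 \cdot 555\right) - 127817\right) + 39244 = \left(\left(-366 + 1110\right) - 127817\right) + 39244 = \left(744 - 127817\right) + 39244 = -127073 + 39244 = -87829$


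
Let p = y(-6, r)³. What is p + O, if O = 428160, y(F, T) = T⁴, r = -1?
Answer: 428161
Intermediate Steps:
p = 1 (p = ((-1)⁴)³ = 1³ = 1)
p + O = 1 + 428160 = 428161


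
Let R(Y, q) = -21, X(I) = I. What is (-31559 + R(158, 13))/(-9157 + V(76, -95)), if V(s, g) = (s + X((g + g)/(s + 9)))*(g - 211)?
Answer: 31580/31729 ≈ 0.99530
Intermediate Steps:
V(s, g) = (-211 + g)*(s + 2*g/(9 + s)) (V(s, g) = (s + (g + g)/(s + 9))*(g - 211) = (s + (2*g)/(9 + s))*(-211 + g) = (s + 2*g/(9 + s))*(-211 + g) = (-211 + g)*(s + 2*g/(9 + s)))
(-31559 + R(158, 13))/(-9157 + V(76, -95)) = (-31559 - 21)/(-9157 + (-422*(-95) + 2*(-95)² + 76*(-211 - 95)*(9 + 76))/(9 + 76)) = -31580/(-9157 + (40090 + 2*9025 + 76*(-306)*85)/85) = -31580/(-9157 + (40090 + 18050 - 1976760)/85) = -31580/(-9157 + (1/85)*(-1918620)) = -31580/(-9157 - 22572) = -31580/(-31729) = -31580*(-1/31729) = 31580/31729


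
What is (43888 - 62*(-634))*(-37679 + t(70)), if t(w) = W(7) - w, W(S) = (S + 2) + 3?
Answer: -3139567452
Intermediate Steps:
W(S) = 5 + S (W(S) = (2 + S) + 3 = 5 + S)
t(w) = 12 - w (t(w) = (5 + 7) - w = 12 - w)
(43888 - 62*(-634))*(-37679 + t(70)) = (43888 - 62*(-634))*(-37679 + (12 - 1*70)) = (43888 + 39308)*(-37679 + (12 - 70)) = 83196*(-37679 - 58) = 83196*(-37737) = -3139567452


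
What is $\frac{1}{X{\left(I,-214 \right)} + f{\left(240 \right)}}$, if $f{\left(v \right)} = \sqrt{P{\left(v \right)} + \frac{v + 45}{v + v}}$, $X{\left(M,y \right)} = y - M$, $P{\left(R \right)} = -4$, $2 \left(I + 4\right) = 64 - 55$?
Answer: $- \frac{6864}{1472437} - \frac{4 i \sqrt{218}}{1472437} \approx -0.0046617 - 4.011 \cdot 10^{-5} i$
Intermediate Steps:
$I = \frac{1}{2}$ ($I = -4 + \frac{64 - 55}{2} = -4 + \frac{1}{2} \cdot 9 = -4 + \frac{9}{2} = \frac{1}{2} \approx 0.5$)
$f{\left(v \right)} = \sqrt{-4 + \frac{45 + v}{2 v}}$ ($f{\left(v \right)} = \sqrt{-4 + \frac{v + 45}{v + v}} = \sqrt{-4 + \frac{45 + v}{2 v}}$)
$\frac{1}{X{\left(I,-214 \right)} + f{\left(240 \right)}} = \frac{1}{\left(-214 - \frac{1}{2}\right) + \frac{\sqrt{-14 + \frac{90}{240}}}{2}} = \frac{1}{\left(-214 - \frac{1}{2}\right) + \frac{\sqrt{-14 + 90 \cdot \frac{1}{240}}}{2}} = \frac{1}{- \frac{429}{2} + \frac{\sqrt{-14 + \frac{3}{8}}}{2}} = \frac{1}{- \frac{429}{2} + \frac{\sqrt{- \frac{109}{8}}}{2}} = \frac{1}{- \frac{429}{2} + \frac{\frac{1}{4} i \sqrt{218}}{2}} = \frac{1}{- \frac{429}{2} + \frac{i \sqrt{218}}{8}}$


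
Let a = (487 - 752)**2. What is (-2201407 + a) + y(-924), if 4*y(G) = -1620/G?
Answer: -656403921/308 ≈ -2.1312e+6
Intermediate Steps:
a = 70225 (a = (-265)**2 = 70225)
y(G) = -405/G (y(G) = (-1620/G)/4 = -405/G)
(-2201407 + a) + y(-924) = (-2201407 + 70225) - 405/(-924) = -2131182 - 405*(-1/924) = -2131182 + 135/308 = -656403921/308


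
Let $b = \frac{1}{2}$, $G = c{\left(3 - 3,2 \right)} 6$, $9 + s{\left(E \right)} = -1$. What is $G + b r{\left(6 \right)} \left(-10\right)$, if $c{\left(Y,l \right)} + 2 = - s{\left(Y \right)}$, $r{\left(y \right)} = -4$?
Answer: $68$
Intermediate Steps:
$s{\left(E \right)} = -10$ ($s{\left(E \right)} = -9 - 1 = -10$)
$c{\left(Y,l \right)} = 8$ ($c{\left(Y,l \right)} = -2 - -10 = -2 + 10 = 8$)
$G = 48$ ($G = 8 \cdot 6 = 48$)
$b = \frac{1}{2} \approx 0.5$
$G + b r{\left(6 \right)} \left(-10\right) = 48 + \frac{\left(-4\right) \left(-10\right)}{2} = 48 + \frac{1}{2} \cdot 40 = 48 + 20 = 68$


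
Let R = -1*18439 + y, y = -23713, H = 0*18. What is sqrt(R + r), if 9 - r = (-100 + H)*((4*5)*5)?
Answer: I*sqrt(32143) ≈ 179.28*I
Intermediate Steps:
H = 0
R = -42152 (R = -1*18439 - 23713 = -18439 - 23713 = -42152)
r = 10009 (r = 9 - (-100 + 0)*(4*5)*5 = 9 - (-100)*20*5 = 9 - (-100)*100 = 9 - 1*(-10000) = 9 + 10000 = 10009)
sqrt(R + r) = sqrt(-42152 + 10009) = sqrt(-32143) = I*sqrt(32143)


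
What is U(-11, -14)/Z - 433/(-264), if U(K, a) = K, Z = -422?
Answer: 92815/55704 ≈ 1.6662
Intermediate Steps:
U(-11, -14)/Z - 433/(-264) = -11/(-422) - 433/(-264) = -11*(-1/422) - 433*(-1/264) = 11/422 + 433/264 = 92815/55704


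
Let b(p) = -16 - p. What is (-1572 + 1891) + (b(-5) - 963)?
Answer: -655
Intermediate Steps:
(-1572 + 1891) + (b(-5) - 963) = (-1572 + 1891) + ((-16 - 1*(-5)) - 963) = 319 + ((-16 + 5) - 963) = 319 + (-11 - 963) = 319 - 974 = -655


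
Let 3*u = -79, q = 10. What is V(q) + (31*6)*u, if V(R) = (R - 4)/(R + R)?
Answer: -48977/10 ≈ -4897.7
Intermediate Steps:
u = -79/3 (u = (⅓)*(-79) = -79/3 ≈ -26.333)
V(R) = (-4 + R)/(2*R) (V(R) = (-4 + R)/((2*R)) = (-4 + R)*(1/(2*R)) = (-4 + R)/(2*R))
V(q) + (31*6)*u = (½)*(-4 + 10)/10 + (31*6)*(-79/3) = (½)*(⅒)*6 + 186*(-79/3) = 3/10 - 4898 = -48977/10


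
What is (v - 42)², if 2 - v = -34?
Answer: 36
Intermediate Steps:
v = 36 (v = 2 - 1*(-34) = 2 + 34 = 36)
(v - 42)² = (36 - 42)² = (-6)² = 36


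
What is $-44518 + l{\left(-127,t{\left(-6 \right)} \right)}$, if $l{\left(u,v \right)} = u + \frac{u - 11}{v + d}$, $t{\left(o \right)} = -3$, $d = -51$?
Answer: $- \frac{401782}{9} \approx -44642.0$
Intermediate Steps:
$l{\left(u,v \right)} = u + \frac{-11 + u}{-51 + v}$ ($l{\left(u,v \right)} = u + \frac{u - 11}{v - 51} = u + \frac{-11 + u}{-51 + v}$)
$-44518 + l{\left(-127,t{\left(-6 \right)} \right)} = -44518 + \frac{-11 - -6350 - -381}{-51 - 3} = -44518 + \frac{-11 + 6350 + 381}{-54} = -44518 - \frac{1120}{9} = - \frac{401782}{9}$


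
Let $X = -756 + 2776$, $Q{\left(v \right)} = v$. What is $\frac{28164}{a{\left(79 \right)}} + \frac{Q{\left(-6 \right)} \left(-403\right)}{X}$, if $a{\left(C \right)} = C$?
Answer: $\frac{28541151}{79790} \approx 357.7$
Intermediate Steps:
$X = 2020$
$\frac{28164}{a{\left(79 \right)}} + \frac{Q{\left(-6 \right)} \left(-403\right)}{X} = \frac{28164}{79} + \frac{\left(-6\right) \left(-403\right)}{2020} = 28164 \cdot \frac{1}{79} + 2418 \cdot \frac{1}{2020} = \frac{28164}{79} + \frac{1209}{1010} = \frac{28541151}{79790}$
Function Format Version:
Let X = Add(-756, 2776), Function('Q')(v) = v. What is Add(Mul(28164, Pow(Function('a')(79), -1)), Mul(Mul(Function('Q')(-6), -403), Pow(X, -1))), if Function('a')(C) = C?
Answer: Rational(28541151, 79790) ≈ 357.70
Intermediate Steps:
X = 2020
Add(Mul(28164, Pow(Function('a')(79), -1)), Mul(Mul(Function('Q')(-6), -403), Pow(X, -1))) = Add(Mul(28164, Pow(79, -1)), Mul(Mul(-6, -403), Pow(2020, -1))) = Add(Mul(28164, Rational(1, 79)), Mul(2418, Rational(1, 2020))) = Add(Rational(28164, 79), Rational(1209, 1010)) = Rational(28541151, 79790)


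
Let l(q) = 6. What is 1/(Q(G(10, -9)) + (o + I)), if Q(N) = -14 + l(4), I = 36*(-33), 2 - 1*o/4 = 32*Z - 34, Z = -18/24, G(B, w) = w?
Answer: -1/956 ≈ -0.0010460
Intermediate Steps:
Z = -¾ (Z = -18*1/24 = -¾ ≈ -0.75000)
o = 240 (o = 8 - 4*(32*(-¾) - 34) = 8 - 4*(-24 - 34) = 8 - 4*(-58) = 8 + 232 = 240)
I = -1188
Q(N) = -8 (Q(N) = -14 + 6 = -8)
1/(Q(G(10, -9)) + (o + I)) = 1/(-8 + (240 - 1188)) = 1/(-8 - 948) = 1/(-956) = -1/956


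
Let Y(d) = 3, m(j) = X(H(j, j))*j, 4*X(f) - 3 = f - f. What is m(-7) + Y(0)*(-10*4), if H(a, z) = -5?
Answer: -501/4 ≈ -125.25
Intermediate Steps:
X(f) = ¾ (X(f) = ¾ + (f - f)/4 = ¾ + (¼)*0 = ¾ + 0 = ¾)
m(j) = 3*j/4
m(-7) + Y(0)*(-10*4) = (¾)*(-7) + 3*(-10*4) = -21/4 + 3*(-40) = -21/4 - 120 = -501/4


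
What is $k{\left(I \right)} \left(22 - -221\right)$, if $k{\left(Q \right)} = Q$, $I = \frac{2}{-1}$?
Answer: $-486$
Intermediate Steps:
$I = -2$ ($I = 2 \left(-1\right) = -2$)
$k{\left(I \right)} \left(22 - -221\right) = - 2 \left(22 - -221\right) = - 2 \left(22 + 221\right) = \left(-2\right) 243 = -486$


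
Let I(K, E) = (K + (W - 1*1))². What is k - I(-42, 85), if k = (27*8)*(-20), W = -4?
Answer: -6529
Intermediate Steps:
I(K, E) = (-5 + K)² (I(K, E) = (K + (-4 - 1*1))² = (K + (-4 - 1))² = (K - 5)² = (-5 + K)²)
k = -4320 (k = 216*(-20) = -4320)
k - I(-42, 85) = -4320 - (-5 - 42)² = -4320 - 1*(-47)² = -4320 - 1*2209 = -4320 - 2209 = -6529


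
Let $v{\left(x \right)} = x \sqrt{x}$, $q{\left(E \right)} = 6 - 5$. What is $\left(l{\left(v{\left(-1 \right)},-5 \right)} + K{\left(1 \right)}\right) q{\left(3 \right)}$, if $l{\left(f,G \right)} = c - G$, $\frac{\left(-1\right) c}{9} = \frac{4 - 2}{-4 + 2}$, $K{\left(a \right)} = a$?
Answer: $15$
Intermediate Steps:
$q{\left(E \right)} = 1$
$c = 9$ ($c = - 9 \frac{4 - 2}{-4 + 2} = - 9 \frac{2}{-2} = - 9 \cdot 2 \left(- \frac{1}{2}\right) = \left(-9\right) \left(-1\right) = 9$)
$v{\left(x \right)} = x^{\frac{3}{2}}$
$l{\left(f,G \right)} = 9 - G$
$\left(l{\left(v{\left(-1 \right)},-5 \right)} + K{\left(1 \right)}\right) q{\left(3 \right)} = \left(\left(9 - -5\right) + 1\right) 1 = \left(\left(9 + 5\right) + 1\right) 1 = \left(14 + 1\right) 1 = 15 \cdot 1 = 15$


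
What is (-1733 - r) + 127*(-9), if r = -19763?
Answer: 16887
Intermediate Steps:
(-1733 - r) + 127*(-9) = (-1733 - 1*(-19763)) + 127*(-9) = (-1733 + 19763) - 1143 = 18030 - 1143 = 16887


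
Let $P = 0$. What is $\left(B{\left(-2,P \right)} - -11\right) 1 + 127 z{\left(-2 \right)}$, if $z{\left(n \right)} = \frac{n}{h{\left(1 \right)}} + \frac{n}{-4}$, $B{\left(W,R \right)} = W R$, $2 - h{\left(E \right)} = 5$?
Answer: $\frac{955}{6} \approx 159.17$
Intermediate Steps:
$h{\left(E \right)} = -3$ ($h{\left(E \right)} = 2 - 5 = -3$)
$B{\left(W,R \right)} = R W$
$z{\left(n \right)} = - \frac{7 n}{12}$ ($z{\left(n \right)} = \frac{n}{-3} + \frac{n}{-4} = n \left(- \frac{1}{3}\right) + n \left(- \frac{1}{4}\right) = - \frac{n}{3} - \frac{n}{4} = - \frac{7 n}{12}$)
$\left(B{\left(-2,P \right)} - -11\right) 1 + 127 z{\left(-2 \right)} = \left(0 \left(-2\right) - -11\right) 1 + 127 \left(\left(- \frac{7}{12}\right) \left(-2\right)\right) = \left(0 + 11\right) 1 + 127 \cdot \frac{7}{6} = 11 \cdot 1 + \frac{889}{6} = 11 + \frac{889}{6} = \frac{955}{6}$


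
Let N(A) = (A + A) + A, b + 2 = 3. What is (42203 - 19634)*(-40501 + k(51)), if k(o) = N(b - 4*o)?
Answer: -927811590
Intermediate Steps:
b = 1 (b = -2 + 3 = 1)
N(A) = 3*A (N(A) = 2*A + A = 3*A)
k(o) = 3 - 12*o (k(o) = 3*(1 - 4*o) = 3 - 12*o)
(42203 - 19634)*(-40501 + k(51)) = (42203 - 19634)*(-40501 + (3 - 12*51)) = 22569*(-40501 + (3 - 612)) = 22569*(-40501 - 609) = 22569*(-41110) = -927811590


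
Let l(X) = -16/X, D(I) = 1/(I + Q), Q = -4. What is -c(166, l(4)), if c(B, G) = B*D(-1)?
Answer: 166/5 ≈ 33.200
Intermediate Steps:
D(I) = 1/(-4 + I) (D(I) = 1/(I - 4) = 1/(-4 + I))
c(B, G) = -B/5 (c(B, G) = B/(-4 - 1) = B/(-5) = B*(-1/5) = -B/5)
-c(166, l(4)) = -(-1)*166/5 = -1*(-166/5) = 166/5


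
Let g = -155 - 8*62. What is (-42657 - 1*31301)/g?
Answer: 73958/651 ≈ 113.61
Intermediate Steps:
g = -651 (g = -155 - 496 = -651)
(-42657 - 1*31301)/g = (-42657 - 1*31301)/(-651) = (-42657 - 31301)*(-1/651) = -73958*(-1/651) = 73958/651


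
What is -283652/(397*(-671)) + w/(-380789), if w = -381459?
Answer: 209627280061/101437239343 ≈ 2.0666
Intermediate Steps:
-283652/(397*(-671)) + w/(-380789) = -283652/(397*(-671)) - 381459/(-380789) = -283652/(-266387) - 381459*(-1/380789) = -283652*(-1/266387) + 381459/380789 = 283652/266387 + 381459/380789 = 209627280061/101437239343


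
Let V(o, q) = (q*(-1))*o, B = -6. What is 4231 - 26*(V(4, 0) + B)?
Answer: 4387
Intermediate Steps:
V(o, q) = -o*q (V(o, q) = (-q)*o = -o*q)
4231 - 26*(V(4, 0) + B) = 4231 - 26*(-1*4*0 - 6) = 4231 - 26*(0 - 6) = 4231 - 26*(-6) = 4231 - 1*(-156) = 4231 + 156 = 4387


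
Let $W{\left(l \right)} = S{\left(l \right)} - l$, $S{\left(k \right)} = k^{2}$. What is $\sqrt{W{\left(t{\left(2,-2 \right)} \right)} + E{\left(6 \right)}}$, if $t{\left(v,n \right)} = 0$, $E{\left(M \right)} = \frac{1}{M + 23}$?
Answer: $\frac{\sqrt{29}}{29} \approx 0.1857$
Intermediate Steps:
$E{\left(M \right)} = \frac{1}{23 + M}$
$W{\left(l \right)} = l^{2} - l$
$\sqrt{W{\left(t{\left(2,-2 \right)} \right)} + E{\left(6 \right)}} = \sqrt{0 \left(-1 + 0\right) + \frac{1}{23 + 6}} = \sqrt{0 \left(-1\right) + \frac{1}{29}} = \sqrt{0 + \frac{1}{29}} = \sqrt{\frac{1}{29}} = \frac{\sqrt{29}}{29}$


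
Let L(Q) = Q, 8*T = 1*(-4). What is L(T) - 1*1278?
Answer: -2557/2 ≈ -1278.5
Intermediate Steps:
T = -1/2 (T = (1*(-4))/8 = (1/8)*(-4) = -1/2 ≈ -0.50000)
L(T) - 1*1278 = -1/2 - 1*1278 = -1/2 - 1278 = -2557/2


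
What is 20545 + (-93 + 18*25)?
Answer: 20902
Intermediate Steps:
20545 + (-93 + 18*25) = 20545 + (-93 + 450) = 20545 + 357 = 20902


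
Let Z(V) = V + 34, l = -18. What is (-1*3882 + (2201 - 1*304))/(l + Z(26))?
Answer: -1985/42 ≈ -47.262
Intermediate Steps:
Z(V) = 34 + V
(-1*3882 + (2201 - 1*304))/(l + Z(26)) = (-1*3882 + (2201 - 1*304))/(-18 + (34 + 26)) = (-3882 + (2201 - 304))/(-18 + 60) = (-3882 + 1897)/42 = -1985*1/42 = -1985/42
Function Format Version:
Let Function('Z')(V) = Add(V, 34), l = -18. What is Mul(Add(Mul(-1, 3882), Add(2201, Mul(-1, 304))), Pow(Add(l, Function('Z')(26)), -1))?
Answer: Rational(-1985, 42) ≈ -47.262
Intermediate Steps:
Function('Z')(V) = Add(34, V)
Mul(Add(Mul(-1, 3882), Add(2201, Mul(-1, 304))), Pow(Add(l, Function('Z')(26)), -1)) = Mul(Add(Mul(-1, 3882), Add(2201, Mul(-1, 304))), Pow(Add(-18, Add(34, 26)), -1)) = Mul(Add(-3882, Add(2201, -304)), Pow(Add(-18, 60), -1)) = Mul(Add(-3882, 1897), Pow(42, -1)) = Mul(-1985, Rational(1, 42)) = Rational(-1985, 42)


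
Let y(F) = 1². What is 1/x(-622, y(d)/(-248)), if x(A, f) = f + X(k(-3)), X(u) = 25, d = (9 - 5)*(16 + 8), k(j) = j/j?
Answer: 248/6199 ≈ 0.040006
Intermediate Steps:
k(j) = 1
d = 96 (d = 4*24 = 96)
y(F) = 1
x(A, f) = 25 + f (x(A, f) = f + 25 = 25 + f)
1/x(-622, y(d)/(-248)) = 1/(25 + 1/(-248)) = 1/(25 + 1*(-1/248)) = 1/(25 - 1/248) = 1/(6199/248) = 248/6199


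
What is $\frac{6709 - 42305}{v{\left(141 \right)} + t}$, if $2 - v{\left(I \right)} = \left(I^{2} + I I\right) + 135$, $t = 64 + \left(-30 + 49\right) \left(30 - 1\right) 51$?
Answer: $\frac{17798}{5865} \approx 3.0346$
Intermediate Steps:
$t = 28165$ ($t = 64 + 19 \cdot 29 \cdot 51 = 64 + 551 \cdot 51 = 64 + 28101 = 28165$)
$v{\left(I \right)} = -133 - 2 I^{2}$ ($v{\left(I \right)} = 2 - \left(\left(I^{2} + I I\right) + 135\right) = 2 - \left(\left(I^{2} + I^{2}\right) + 135\right) = 2 - \left(2 I^{2} + 135\right) = 2 - \left(135 + 2 I^{2}\right) = -133 - 2 I^{2}$)
$\frac{6709 - 42305}{v{\left(141 \right)} + t} = \frac{6709 - 42305}{\left(-133 - 2 \cdot 141^{2}\right) + 28165} = - \frac{35596}{\left(-133 - 39762\right) + 28165} = - \frac{35596}{-39895 + 28165} = - \frac{35596}{-11730} = \left(-35596\right) \left(- \frac{1}{11730}\right) = \frac{17798}{5865}$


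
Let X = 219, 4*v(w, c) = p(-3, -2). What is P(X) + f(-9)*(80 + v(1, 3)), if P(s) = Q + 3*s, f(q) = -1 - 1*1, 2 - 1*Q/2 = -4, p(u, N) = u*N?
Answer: 506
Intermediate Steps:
p(u, N) = N*u
v(w, c) = 3/2 (v(w, c) = (-2*(-3))/4 = (1/4)*6 = 3/2)
Q = 12 (Q = 4 - 2*(-4) = 4 + 8 = 12)
f(q) = -2 (f(q) = -1 - 1 = -2)
P(s) = 12 + 3*s
P(X) + f(-9)*(80 + v(1, 3)) = (12 + 3*219) - 2*(80 + 3/2) = (12 + 657) - 2*163/2 = 669 - 163 = 506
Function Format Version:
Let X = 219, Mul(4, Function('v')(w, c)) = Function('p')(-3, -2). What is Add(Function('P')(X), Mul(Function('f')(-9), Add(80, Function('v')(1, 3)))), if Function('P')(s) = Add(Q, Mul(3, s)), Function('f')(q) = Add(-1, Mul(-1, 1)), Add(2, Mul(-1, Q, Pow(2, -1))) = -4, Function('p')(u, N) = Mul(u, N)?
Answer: 506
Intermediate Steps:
Function('p')(u, N) = Mul(N, u)
Function('v')(w, c) = Rational(3, 2) (Function('v')(w, c) = Mul(Rational(1, 4), Mul(-2, -3)) = Mul(Rational(1, 4), 6) = Rational(3, 2))
Q = 12 (Q = Add(4, Mul(-2, -4)) = Add(4, 8) = 12)
Function('f')(q) = -2 (Function('f')(q) = Add(-1, -1) = -2)
Function('P')(s) = Add(12, Mul(3, s))
Add(Function('P')(X), Mul(Function('f')(-9), Add(80, Function('v')(1, 3)))) = Add(Add(12, Mul(3, 219)), Mul(-2, Add(80, Rational(3, 2)))) = Add(Add(12, 657), Mul(-2, Rational(163, 2))) = Add(669, -163) = 506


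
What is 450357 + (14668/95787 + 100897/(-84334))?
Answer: 3638020840496479/8078100858 ≈ 4.5036e+5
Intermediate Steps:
450357 + (14668/95787 + 100897/(-84334)) = 450357 + (14668*(1/95787) + 100897*(-1/84334)) = 450357 + (14668/95787 - 100897/84334) = 450357 - 8427609827/8078100858 = 3638020840496479/8078100858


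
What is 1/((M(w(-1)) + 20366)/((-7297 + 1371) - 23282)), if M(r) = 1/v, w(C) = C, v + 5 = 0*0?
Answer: -48680/33943 ≈ -1.4342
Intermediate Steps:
v = -5 (v = -5 + 0*0 = -5 + 0 = -5)
M(r) = -⅕ (M(r) = 1/(-5) = -⅕)
1/((M(w(-1)) + 20366)/((-7297 + 1371) - 23282)) = 1/((-⅕ + 20366)/((-7297 + 1371) - 23282)) = 1/(101829/(5*(-5926 - 23282))) = 1/((101829/5)/(-29208)) = 1/((101829/5)*(-1/29208)) = 1/(-33943/48680) = -48680/33943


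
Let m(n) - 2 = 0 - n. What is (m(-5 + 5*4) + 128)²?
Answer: 13225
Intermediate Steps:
m(n) = 2 - n (m(n) = 2 + (0 - n) = 2 - n)
(m(-5 + 5*4) + 128)² = ((2 - (-5 + 5*4)) + 128)² = ((2 - (-5 + 20)) + 128)² = ((2 - 1*15) + 128)² = ((2 - 15) + 128)² = (-13 + 128)² = 115² = 13225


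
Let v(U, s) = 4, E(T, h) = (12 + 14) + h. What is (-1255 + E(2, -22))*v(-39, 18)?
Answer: -5004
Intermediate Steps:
E(T, h) = 26 + h
(-1255 + E(2, -22))*v(-39, 18) = (-1255 + (26 - 22))*4 = (-1255 + 4)*4 = -1251*4 = -5004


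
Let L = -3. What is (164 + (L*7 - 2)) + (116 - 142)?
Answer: 115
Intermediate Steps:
(164 + (L*7 - 2)) + (116 - 142) = (164 + (-3*7 - 2)) + (116 - 142) = (164 + (-21 - 2)) - 26 = (164 - 23) - 26 = 141 - 26 = 115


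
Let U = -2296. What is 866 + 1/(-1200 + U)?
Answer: 3027535/3496 ≈ 866.00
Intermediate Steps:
866 + 1/(-1200 + U) = 866 + 1/(-1200 - 2296) = 866 + 1/(-3496) = 866 - 1/3496 = 3027535/3496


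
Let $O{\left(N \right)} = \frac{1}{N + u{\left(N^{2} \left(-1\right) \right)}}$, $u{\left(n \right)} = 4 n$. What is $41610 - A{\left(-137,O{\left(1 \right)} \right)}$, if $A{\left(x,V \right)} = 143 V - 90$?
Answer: $\frac{125243}{3} \approx 41748.0$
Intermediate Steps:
$O{\left(N \right)} = \frac{1}{N - 4 N^{2}}$ ($O{\left(N \right)} = \frac{1}{N + 4 N^{2} \left(-1\right)} = \frac{1}{N + 4 \left(- N^{2}\right)} = \frac{1}{N - 4 N^{2}}$)
$A{\left(x,V \right)} = -90 + 143 V$
$41610 - A{\left(-137,O{\left(1 \right)} \right)} = 41610 - \left(-90 + 143 \frac{1}{1 \left(1 - 4\right)}\right) = 41610 - \left(-90 + 143 \cdot 1 \frac{1}{1 - 4}\right) = 41610 - \left(-90 + 143 \cdot 1 \frac{1}{-3}\right) = 41610 - \left(-90 + 143 \cdot 1 \left(- \frac{1}{3}\right)\right) = 41610 - \left(-90 + 143 \left(- \frac{1}{3}\right)\right) = 41610 - \left(-90 - \frac{143}{3}\right) = 41610 - - \frac{413}{3} = 41610 + \frac{413}{3} = \frac{125243}{3}$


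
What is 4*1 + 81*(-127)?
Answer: -10283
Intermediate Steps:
4*1 + 81*(-127) = 4 - 10287 = -10283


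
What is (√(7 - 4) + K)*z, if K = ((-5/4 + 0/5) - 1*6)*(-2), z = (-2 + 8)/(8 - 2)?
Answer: 29/2 + √3 ≈ 16.232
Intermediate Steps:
z = 1 (z = 6/6 = 6*(⅙) = 1)
K = 29/2 (K = ((-5*¼ + 0*(⅕)) - 6)*(-2) = ((-5/4 + 0) - 6)*(-2) = (-5/4 - 6)*(-2) = -29/4*(-2) = 29/2 ≈ 14.500)
(√(7 - 4) + K)*z = (√(7 - 4) + 29/2)*1 = (√3 + 29/2)*1 = (29/2 + √3)*1 = 29/2 + √3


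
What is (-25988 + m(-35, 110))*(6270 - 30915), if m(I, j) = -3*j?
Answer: 648607110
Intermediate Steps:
(-25988 + m(-35, 110))*(6270 - 30915) = (-25988 - 3*110)*(6270 - 30915) = (-25988 - 330)*(-24645) = -26318*(-24645) = 648607110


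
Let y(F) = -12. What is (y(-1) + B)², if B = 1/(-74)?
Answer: 790321/5476 ≈ 144.32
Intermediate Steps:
B = -1/74 ≈ -0.013514
(y(-1) + B)² = (-12 - 1/74)² = (-889/74)² = 790321/5476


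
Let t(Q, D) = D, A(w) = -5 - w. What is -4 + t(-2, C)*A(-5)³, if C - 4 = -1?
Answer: -4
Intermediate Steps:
C = 3 (C = 4 - 1 = 3)
-4 + t(-2, C)*A(-5)³ = -4 + 3*(-5 - 1*(-5))³ = -4 + 3*(-5 + 5)³ = -4 + 3*0³ = -4 + 3*0 = -4 + 0 = -4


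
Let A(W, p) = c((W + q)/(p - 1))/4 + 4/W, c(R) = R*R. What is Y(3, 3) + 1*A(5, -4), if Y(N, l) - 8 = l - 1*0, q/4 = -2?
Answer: 1189/100 ≈ 11.890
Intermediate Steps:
q = -8 (q = 4*(-2) = -8)
c(R) = R²
Y(N, l) = 8 + l (Y(N, l) = 8 + (l - 1*0) = 8 + (l + 0) = 8 + l)
A(W, p) = 4/W + (-8 + W)²/(4*(-1 + p)²) (A(W, p) = ((W - 8)/(p - 1))²/4 + 4/W = ((-8 + W)/(-1 + p))²*(¼) + 4/W = ((-8 + W)²/(-1 + p)²)*(¼) + 4/W = (-8 + W)²/(4*(-1 + p)²) + 4/W = 4/W + (-8 + W)²/(4*(-1 + p)²))
Y(3, 3) + 1*A(5, -4) = (8 + 3) + 1*(4/5 + (-8 + 5)²/(4*(-1 - 4)²)) = 11 + 1*(4*(⅕) + (¼)*(-3)²/(-5)²) = 11 + 1*(⅘ + (¼)*(1/25)*9) = 11 + 1*(⅘ + 9/100) = 11 + 1*(89/100) = 11 + 89/100 = 1189/100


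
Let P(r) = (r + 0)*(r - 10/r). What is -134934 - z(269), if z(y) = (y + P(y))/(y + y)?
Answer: -36333556/269 ≈ -1.3507e+5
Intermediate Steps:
P(r) = r*(r - 10/r)
z(y) = (-10 + y + y**2)/(2*y) (z(y) = (y + (-10 + y**2))/(y + y) = (-10 + y + y**2)/((2*y)) = (-10 + y + y**2)*(1/(2*y)) = (-10 + y + y**2)/(2*y))
-134934 - z(269) = -134934 - (-10 + 269 + 269**2)/(2*269) = -134934 - (-10 + 269 + 72361)/(2*269) = -134934 - 72620/(2*269) = -134934 - 1*36310/269 = -134934 - 36310/269 = -36333556/269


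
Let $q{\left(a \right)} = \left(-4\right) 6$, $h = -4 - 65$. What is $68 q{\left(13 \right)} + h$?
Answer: $-1701$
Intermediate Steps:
$h = -69$ ($h = -4 - 65 = -69$)
$q{\left(a \right)} = -24$
$68 q{\left(13 \right)} + h = 68 \left(-24\right) - 69 = -1632 - 69 = -1701$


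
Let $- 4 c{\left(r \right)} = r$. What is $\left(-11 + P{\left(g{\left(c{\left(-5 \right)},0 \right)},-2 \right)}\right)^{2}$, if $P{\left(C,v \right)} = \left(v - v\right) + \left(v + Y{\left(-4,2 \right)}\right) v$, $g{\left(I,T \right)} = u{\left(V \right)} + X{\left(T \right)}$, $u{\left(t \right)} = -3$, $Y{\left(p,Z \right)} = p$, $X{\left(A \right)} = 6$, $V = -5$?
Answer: $1$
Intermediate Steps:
$c{\left(r \right)} = - \frac{r}{4}$
$g{\left(I,T \right)} = 3$ ($g{\left(I,T \right)} = -3 + 6 = 3$)
$P{\left(C,v \right)} = v \left(-4 + v\right)$ ($P{\left(C,v \right)} = \left(v - v\right) + \left(v - 4\right) v = 0 + \left(-4 + v\right) v = 0 + v \left(-4 + v\right) = v \left(-4 + v\right)$)
$\left(-11 + P{\left(g{\left(c{\left(-5 \right)},0 \right)},-2 \right)}\right)^{2} = \left(-11 - 2 \left(-4 - 2\right)\right)^{2} = \left(-11 - -12\right)^{2} = \left(-11 + 12\right)^{2} = 1^{2} = 1$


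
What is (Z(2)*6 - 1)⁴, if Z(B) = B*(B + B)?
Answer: 4879681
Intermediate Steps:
Z(B) = 2*B² (Z(B) = B*(2*B) = 2*B²)
(Z(2)*6 - 1)⁴ = ((2*2²)*6 - 1)⁴ = ((2*4)*6 - 1)⁴ = (8*6 - 1)⁴ = (48 - 1)⁴ = 47⁴ = 4879681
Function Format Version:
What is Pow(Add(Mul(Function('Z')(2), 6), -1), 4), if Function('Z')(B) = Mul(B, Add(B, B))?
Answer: 4879681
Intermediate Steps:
Function('Z')(B) = Mul(2, Pow(B, 2)) (Function('Z')(B) = Mul(B, Mul(2, B)) = Mul(2, Pow(B, 2)))
Pow(Add(Mul(Function('Z')(2), 6), -1), 4) = Pow(Add(Mul(Mul(2, Pow(2, 2)), 6), -1), 4) = Pow(Add(Mul(Mul(2, 4), 6), -1), 4) = Pow(Add(Mul(8, 6), -1), 4) = Pow(Add(48, -1), 4) = Pow(47, 4) = 4879681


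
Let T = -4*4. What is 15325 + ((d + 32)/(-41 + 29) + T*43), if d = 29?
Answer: 175583/12 ≈ 14632.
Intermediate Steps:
T = -16
15325 + ((d + 32)/(-41 + 29) + T*43) = 15325 + ((29 + 32)/(-41 + 29) - 16*43) = 15325 + (61/(-12) - 688) = 15325 + (61*(-1/12) - 688) = 15325 + (-61/12 - 688) = 15325 - 8317/12 = 175583/12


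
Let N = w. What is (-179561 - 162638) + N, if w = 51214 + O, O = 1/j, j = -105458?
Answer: -30686696131/105458 ≈ -2.9099e+5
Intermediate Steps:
O = -1/105458 (O = 1/(-105458) = -1/105458 ≈ -9.4824e-6)
w = 5400926011/105458 (w = 51214 - 1/105458 = 5400926011/105458 ≈ 51214.)
N = 5400926011/105458 ≈ 51214.
(-179561 - 162638) + N = (-179561 - 162638) + 5400926011/105458 = -342199 + 5400926011/105458 = -30686696131/105458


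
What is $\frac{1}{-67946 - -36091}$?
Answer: $- \frac{1}{31855} \approx -3.1392 \cdot 10^{-5}$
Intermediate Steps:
$\frac{1}{-67946 - -36091} = \frac{1}{-67946 + \left(-8895 + 44986\right)} = \frac{1}{-67946 + 36091} = \frac{1}{-31855} = - \frac{1}{31855}$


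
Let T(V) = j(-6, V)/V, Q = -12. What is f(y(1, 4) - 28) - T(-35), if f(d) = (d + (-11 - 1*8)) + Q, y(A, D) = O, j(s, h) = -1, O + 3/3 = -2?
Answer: -2171/35 ≈ -62.029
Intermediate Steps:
O = -3 (O = -1 - 2 = -3)
T(V) = -1/V
y(A, D) = -3
f(d) = -31 + d (f(d) = (d + (-11 - 1*8)) - 12 = (d + (-11 - 8)) - 12 = (d - 19) - 12 = (-19 + d) - 12 = -31 + d)
f(y(1, 4) - 28) - T(-35) = (-31 + (-3 - 28)) - (-1)/(-35) = (-31 - 31) - (-1)*(-1)/35 = -62 - 1*1/35 = -62 - 1/35 = -2171/35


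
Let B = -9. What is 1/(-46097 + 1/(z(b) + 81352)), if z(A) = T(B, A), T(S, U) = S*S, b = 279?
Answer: -81433/3753817000 ≈ -2.1693e-5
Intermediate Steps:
T(S, U) = S**2
z(A) = 81 (z(A) = (-9)**2 = 81)
1/(-46097 + 1/(z(b) + 81352)) = 1/(-46097 + 1/(81 + 81352)) = 1/(-46097 + 1/81433) = 1/(-3753817000/81433) = -81433/3753817000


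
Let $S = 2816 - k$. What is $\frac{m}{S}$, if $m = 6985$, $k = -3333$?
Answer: $\frac{635}{559} \approx 1.136$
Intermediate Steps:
$S = 6149$ ($S = 2816 - -3333 = 2816 + 3333 = 6149$)
$\frac{m}{S} = \frac{6985}{6149} = 6985 \cdot \frac{1}{6149} = \frac{635}{559}$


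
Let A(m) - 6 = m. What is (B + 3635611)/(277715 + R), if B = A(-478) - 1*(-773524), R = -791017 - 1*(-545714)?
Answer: 4408663/32412 ≈ 136.02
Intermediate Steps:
A(m) = 6 + m
R = -245303 (R = -791017 + 545714 = -245303)
B = 773052 (B = (6 - 478) - 1*(-773524) = -472 + 773524 = 773052)
(B + 3635611)/(277715 + R) = (773052 + 3635611)/(277715 - 245303) = 4408663/32412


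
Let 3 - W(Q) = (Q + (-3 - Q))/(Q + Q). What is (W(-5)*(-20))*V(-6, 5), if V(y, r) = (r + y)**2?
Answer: -54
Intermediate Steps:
W(Q) = 3 + 3/(2*Q) (W(Q) = 3 - (Q + (-3 - Q))/(Q + Q) = 3 - (-3)/(2*Q) = 3 + 3/(2*Q))
(W(-5)*(-20))*V(-6, 5) = ((3 + (3/2)/(-5))*(-20))*(5 - 6)**2 = ((3 + (3/2)*(-1/5))*(-20))*(-1)**2 = ((3 - 3/10)*(-20))*1 = ((27/10)*(-20))*1 = -54*1 = -54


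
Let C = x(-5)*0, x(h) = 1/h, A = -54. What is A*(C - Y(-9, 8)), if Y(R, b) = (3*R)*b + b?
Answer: -11232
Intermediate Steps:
Y(R, b) = b + 3*R*b (Y(R, b) = 3*R*b + b = b + 3*R*b)
x(h) = 1/h
C = 0 (C = 0/(-5) = -⅕*0 = 0)
A*(C - Y(-9, 8)) = -54*(0 - 8*(1 + 3*(-9))) = -54*(0 - 8*(1 - 27)) = -54*(0 - 8*(-26)) = -54*(0 - 1*(-208)) = -54*(0 + 208) = -54*208 = -11232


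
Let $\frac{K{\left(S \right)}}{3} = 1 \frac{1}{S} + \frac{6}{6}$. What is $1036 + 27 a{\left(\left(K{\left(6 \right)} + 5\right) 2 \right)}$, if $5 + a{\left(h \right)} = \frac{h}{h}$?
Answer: $928$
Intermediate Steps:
$K{\left(S \right)} = 3 + \frac{3}{S}$ ($K{\left(S \right)} = 3 \left(1 \frac{1}{S} + \frac{6}{6}\right) = 3 \left(\frac{1}{S} + 6 \cdot \frac{1}{6}\right) = 3 \left(\frac{1}{S} + 1\right) = 3 \left(1 + \frac{1}{S}\right) = 3 + \frac{3}{S}$)
$a{\left(h \right)} = -4$ ($a{\left(h \right)} = -5 + \frac{h}{h} = -5 + 1 = -4$)
$1036 + 27 a{\left(\left(K{\left(6 \right)} + 5\right) 2 \right)} = 1036 + 27 \left(-4\right) = 1036 - 108 = 928$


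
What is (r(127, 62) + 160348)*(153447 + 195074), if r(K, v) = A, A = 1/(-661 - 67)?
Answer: 40684021435703/728 ≈ 5.5885e+10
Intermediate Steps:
A = -1/728 (A = 1/(-728) = -1/728 ≈ -0.0013736)
r(K, v) = -1/728
(r(127, 62) + 160348)*(153447 + 195074) = (-1/728 + 160348)*(153447 + 195074) = (116733343/728)*348521 = 40684021435703/728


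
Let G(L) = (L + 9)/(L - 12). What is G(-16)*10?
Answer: 5/2 ≈ 2.5000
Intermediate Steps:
G(L) = (9 + L)/(-12 + L)
G(-16)*10 = ((9 - 16)/(-12 - 16))*10 = (-7/(-28))*10 = -1/28*(-7)*10 = (¼)*10 = 5/2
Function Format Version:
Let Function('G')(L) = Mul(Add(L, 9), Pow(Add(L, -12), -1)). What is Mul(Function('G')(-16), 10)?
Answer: Rational(5, 2) ≈ 2.5000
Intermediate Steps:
Function('G')(L) = Mul(Pow(Add(-12, L), -1), Add(9, L)) (Function('G')(L) = Mul(Add(9, L), Pow(Add(-12, L), -1)) = Mul(Pow(Add(-12, L), -1), Add(9, L)))
Mul(Function('G')(-16), 10) = Mul(Mul(Pow(Add(-12, -16), -1), Add(9, -16)), 10) = Mul(Mul(Pow(-28, -1), -7), 10) = Mul(Mul(Rational(-1, 28), -7), 10) = Mul(Rational(1, 4), 10) = Rational(5, 2)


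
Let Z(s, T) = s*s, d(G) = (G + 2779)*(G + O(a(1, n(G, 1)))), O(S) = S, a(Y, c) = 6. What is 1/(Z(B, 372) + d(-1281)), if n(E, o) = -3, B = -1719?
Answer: 1/1045011 ≈ 9.5693e-7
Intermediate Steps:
d(G) = (6 + G)*(2779 + G) (d(G) = (G + 2779)*(G + 6) = (2779 + G)*(6 + G) = (6 + G)*(2779 + G))
Z(s, T) = s²
1/(Z(B, 372) + d(-1281)) = 1/((-1719)² + (16674 + (-1281)² + 2785*(-1281))) = 1/(2954961 + (16674 + 1640961 - 3567585)) = 1/(2954961 - 1909950) = 1/1045011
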